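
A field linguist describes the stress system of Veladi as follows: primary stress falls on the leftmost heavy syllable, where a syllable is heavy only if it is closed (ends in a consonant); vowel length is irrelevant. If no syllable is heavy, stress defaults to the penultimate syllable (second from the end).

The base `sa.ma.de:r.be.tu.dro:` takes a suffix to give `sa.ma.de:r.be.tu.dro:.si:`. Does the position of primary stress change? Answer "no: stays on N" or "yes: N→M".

Base `sa.ma.de:r.be.tu.dro:` (6 syllables):
  Weights: 1 sa L, 2 ma L, 3 de:r H, 4 be L, 5 tu L, 6 dro: L.
  Heavy syllables in the domain: 3. The leftmost is syllable 3 (de:r).
  → primary stress on syllable 3.
Suffixed `sa.ma.de:r.be.tu.dro:.si:` (7 syllables):
  Weights: 1 sa L, 2 ma L, 3 de:r H, 4 be L, 5 tu L, 6 dro: L, 7 si: L.
  Heavy syllables in the domain: 3. The leftmost is syllable 3 (de:r).
  → primary stress on syllable 3.

no: stays on 3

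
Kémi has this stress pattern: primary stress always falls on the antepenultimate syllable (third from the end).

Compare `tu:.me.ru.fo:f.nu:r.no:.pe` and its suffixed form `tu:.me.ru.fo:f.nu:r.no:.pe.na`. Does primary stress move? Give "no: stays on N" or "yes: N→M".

yes: 5→6

Base `tu:.me.ru.fo:f.nu:r.no:.pe` (7 syllables):
  The word has 7 syllables; the antepenultimate syllable (third from the end) is syllable 5 (nu:r).
  → primary stress on syllable 5.
Suffixed `tu:.me.ru.fo:f.nu:r.no:.pe.na` (8 syllables):
  The word has 8 syllables; the antepenultimate syllable (third from the end) is syllable 6 (no:).
  → primary stress on syllable 6.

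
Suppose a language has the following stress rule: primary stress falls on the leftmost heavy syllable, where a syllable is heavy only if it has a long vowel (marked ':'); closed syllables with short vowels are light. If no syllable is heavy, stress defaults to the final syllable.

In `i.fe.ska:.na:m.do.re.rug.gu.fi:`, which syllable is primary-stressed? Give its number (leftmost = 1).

3

Weights: 1 i L, 2 fe L, 3 ska: H, 4 na:m H, 5 do L, 6 re L, 7 rug L, 8 gu L, 9 fi: H.
Heavy syllables in the domain: 3, 4, 9. The leftmost is syllable 3 (ska:).
Primary stress: syllable 3 → i.fe.ˈska:.na:m.do.re.rug.gu.fi:.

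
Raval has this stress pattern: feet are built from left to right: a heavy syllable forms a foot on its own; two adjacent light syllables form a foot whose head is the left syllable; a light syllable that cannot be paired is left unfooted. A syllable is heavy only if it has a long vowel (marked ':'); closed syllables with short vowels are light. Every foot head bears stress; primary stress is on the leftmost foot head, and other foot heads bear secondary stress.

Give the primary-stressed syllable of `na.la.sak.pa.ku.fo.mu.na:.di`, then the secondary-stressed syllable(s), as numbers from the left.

primary 1, secondary 3, 5, 8

Weights: 1 na L, 2 la L, 3 sak L, 4 pa L, 5 ku L, 6 fo L, 7 mu L, 8 na: H, 9 di L.
Parse left to right (heavy = foot alone; LL = one foot; stranded L unfooted): (ˈna.la) (ˈsak.pa) (ˈku.fo) mu (ˈna:) di.
Foot heads: 1, 3, 5, 8.
Primary stress on the leftmost head = syllable 1.
Secondary stress on 3, 5, 8: ˈna.la.ˌsak.pa.ˌku.fo.mu.ˌna:.di.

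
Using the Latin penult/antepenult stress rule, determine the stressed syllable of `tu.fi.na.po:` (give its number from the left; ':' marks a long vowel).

2

Classical Latin: stress the penult if heavy (long vowel or closed), else the antepenult.
Weights: 2 fi L, 3 na L, 4 po: H.
The penult (syllable 3, na) is light, so stress falls on the antepenult (syllable 2, fi).
Stress on syllable 2: tu.ˈfi.na.po:.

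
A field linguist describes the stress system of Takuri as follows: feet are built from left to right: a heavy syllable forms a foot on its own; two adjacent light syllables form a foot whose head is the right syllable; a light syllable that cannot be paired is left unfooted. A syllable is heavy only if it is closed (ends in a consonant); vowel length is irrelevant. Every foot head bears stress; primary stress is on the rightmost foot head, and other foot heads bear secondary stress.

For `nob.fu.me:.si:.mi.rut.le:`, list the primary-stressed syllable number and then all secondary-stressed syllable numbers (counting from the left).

primary 6, secondary 1, 3, 5

Weights: 1 nob H, 2 fu L, 3 me: L, 4 si: L, 5 mi L, 6 rut H, 7 le: L.
Parse left to right (heavy = foot alone; LL = one foot; stranded L unfooted): (ˈnob) (fu.ˈme:) (si:.ˈmi) (ˈrut) le:.
Foot heads: 1, 3, 5, 6.
Primary stress on the rightmost head = syllable 6.
Secondary stress on 1, 3, 5: ˌnob.fu.ˌme:.si:.ˌmi.ˈrut.le:.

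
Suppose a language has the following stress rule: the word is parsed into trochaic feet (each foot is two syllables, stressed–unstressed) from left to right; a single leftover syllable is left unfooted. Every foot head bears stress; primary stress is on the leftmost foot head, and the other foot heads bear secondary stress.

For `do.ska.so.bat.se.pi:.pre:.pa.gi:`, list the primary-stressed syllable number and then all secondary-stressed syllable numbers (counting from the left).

Parse left to right into trochaic (ˈσσ) feet: (ˈdo.ska) (ˈso.bat) (ˈse.pi:) (ˈpre:.pa) gi:. Syllable 9 is left unfooted.
Foot heads (stressed positions): 1, 3, 5, 7.
End Rule Leftmost: primary stress on the leftmost head = syllable 1.
Secondary stress on 3, 5, 7: ˈdo.ska.ˌso.bat.ˌse.pi:.ˌpre:.pa.gi:.

primary 1, secondary 3, 5, 7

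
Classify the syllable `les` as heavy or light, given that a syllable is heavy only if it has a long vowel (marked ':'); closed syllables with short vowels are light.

`les`: short vowel, closed (coda /s/). Short vowel → light.

light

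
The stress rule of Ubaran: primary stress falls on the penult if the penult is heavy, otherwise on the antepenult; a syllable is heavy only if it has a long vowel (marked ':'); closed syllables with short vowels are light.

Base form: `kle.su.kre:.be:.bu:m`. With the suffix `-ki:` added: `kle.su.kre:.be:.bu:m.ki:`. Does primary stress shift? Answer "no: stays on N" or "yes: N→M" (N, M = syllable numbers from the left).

Base `kle.su.kre:.be:.bu:m` (5 syllables):
  Weights: 3 kre: H, 4 be: H, 5 bu:m H.
  The penult (syllable 4, be:) is heavy, so it takes stress.
  → primary stress on syllable 4.
Suffixed `kle.su.kre:.be:.bu:m.ki:` (6 syllables):
  Weights: 4 be: H, 5 bu:m H, 6 ki: H.
  The penult (syllable 5, bu:m) is heavy, so it takes stress.
  → primary stress on syllable 5.

yes: 4→5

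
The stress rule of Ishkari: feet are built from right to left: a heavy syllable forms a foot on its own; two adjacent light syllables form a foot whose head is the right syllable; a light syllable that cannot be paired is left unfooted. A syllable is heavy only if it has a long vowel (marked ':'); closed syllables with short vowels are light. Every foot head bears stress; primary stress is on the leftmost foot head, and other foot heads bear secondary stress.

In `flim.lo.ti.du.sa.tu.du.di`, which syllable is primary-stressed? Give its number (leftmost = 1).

Weights: 1 flim L, 2 lo L, 3 ti L, 4 du L, 5 sa L, 6 tu L, 7 du L, 8 di L.
Parse right to left (heavy = foot alone; LL = one foot; stranded L unfooted): (flim.ˈlo) (ti.ˈdu) (sa.ˈtu) (du.ˈdi).
Foot heads: 2, 4, 6, 8.
Primary stress on the leftmost head = syllable 2.
Primary stress: syllable 2 → flim.ˈlo.ti.du.sa.tu.du.di.

2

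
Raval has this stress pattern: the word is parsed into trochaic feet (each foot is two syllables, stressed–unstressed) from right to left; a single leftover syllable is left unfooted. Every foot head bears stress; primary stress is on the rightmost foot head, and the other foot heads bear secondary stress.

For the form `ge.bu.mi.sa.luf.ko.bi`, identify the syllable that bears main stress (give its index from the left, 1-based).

6

Parse right to left into trochaic (ˈσσ) feet: ge (ˈbu.mi) (ˈsa.luf) (ˈko.bi). Syllable 1 is left unfooted.
Foot heads (stressed positions): 2, 4, 6.
End Rule Rightmost: primary stress on the rightmost head = syllable 6.
Primary stress: syllable 6 → ge.bu.mi.sa.luf.ˈko.bi.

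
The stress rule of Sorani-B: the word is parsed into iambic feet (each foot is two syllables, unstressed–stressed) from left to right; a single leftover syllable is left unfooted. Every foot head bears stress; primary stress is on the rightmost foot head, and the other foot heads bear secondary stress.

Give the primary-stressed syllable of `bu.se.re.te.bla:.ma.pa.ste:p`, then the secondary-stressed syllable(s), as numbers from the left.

primary 8, secondary 2, 4, 6

Parse left to right into iambic (σˈσ) feet: (bu.ˈse) (re.ˈte) (bla:.ˈma) (pa.ˈste:p).
Foot heads (stressed positions): 2, 4, 6, 8.
End Rule Rightmost: primary stress on the rightmost head = syllable 8.
Secondary stress on 2, 4, 6: bu.ˌse.re.ˌte.bla:.ˌma.pa.ˈste:p.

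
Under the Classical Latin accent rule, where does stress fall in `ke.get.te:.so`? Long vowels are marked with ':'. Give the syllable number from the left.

3

Classical Latin: stress the penult if heavy (long vowel or closed), else the antepenult.
Weights: 2 get H, 3 te: H, 4 so L.
The penult (syllable 3, te:) is heavy, so it takes stress.
Stress on syllable 3: ke.get.ˈte:.so.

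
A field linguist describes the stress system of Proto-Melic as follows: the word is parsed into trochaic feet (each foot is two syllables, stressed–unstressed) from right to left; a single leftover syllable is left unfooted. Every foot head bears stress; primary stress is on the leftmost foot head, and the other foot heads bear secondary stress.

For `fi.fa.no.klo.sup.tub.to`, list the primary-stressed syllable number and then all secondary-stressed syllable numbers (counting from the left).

primary 2, secondary 4, 6

Parse right to left into trochaic (ˈσσ) feet: fi (ˈfa.no) (ˈklo.sup) (ˈtub.to). Syllable 1 is left unfooted.
Foot heads (stressed positions): 2, 4, 6.
End Rule Leftmost: primary stress on the leftmost head = syllable 2.
Secondary stress on 4, 6: fi.ˈfa.no.ˌklo.sup.ˌtub.to.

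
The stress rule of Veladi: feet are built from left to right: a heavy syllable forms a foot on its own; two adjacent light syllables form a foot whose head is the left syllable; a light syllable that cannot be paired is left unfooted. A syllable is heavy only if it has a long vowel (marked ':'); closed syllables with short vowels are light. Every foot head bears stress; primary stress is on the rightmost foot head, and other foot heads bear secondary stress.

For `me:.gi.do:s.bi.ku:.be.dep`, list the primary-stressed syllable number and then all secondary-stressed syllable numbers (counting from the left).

primary 6, secondary 1, 3, 5

Weights: 1 me: H, 2 gi L, 3 do:s H, 4 bi L, 5 ku: H, 6 be L, 7 dep L.
Parse left to right (heavy = foot alone; LL = one foot; stranded L unfooted): (ˈme:) gi (ˈdo:s) bi (ˈku:) (ˈbe.dep).
Foot heads: 1, 3, 5, 6.
Primary stress on the rightmost head = syllable 6.
Secondary stress on 1, 3, 5: ˌme:.gi.ˌdo:s.bi.ˌku:.ˈbe.dep.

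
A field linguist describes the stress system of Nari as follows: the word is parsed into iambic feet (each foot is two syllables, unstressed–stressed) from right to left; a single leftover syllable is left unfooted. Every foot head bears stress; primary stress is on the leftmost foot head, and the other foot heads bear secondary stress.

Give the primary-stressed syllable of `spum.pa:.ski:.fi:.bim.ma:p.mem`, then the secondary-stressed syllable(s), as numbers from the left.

Parse right to left into iambic (σˈσ) feet: spum (pa:.ˈski:) (fi:.ˈbim) (ma:p.ˈmem). Syllable 1 is left unfooted.
Foot heads (stressed positions): 3, 5, 7.
End Rule Leftmost: primary stress on the leftmost head = syllable 3.
Secondary stress on 5, 7: spum.pa:.ˈski:.fi:.ˌbim.ma:p.ˌmem.

primary 3, secondary 5, 7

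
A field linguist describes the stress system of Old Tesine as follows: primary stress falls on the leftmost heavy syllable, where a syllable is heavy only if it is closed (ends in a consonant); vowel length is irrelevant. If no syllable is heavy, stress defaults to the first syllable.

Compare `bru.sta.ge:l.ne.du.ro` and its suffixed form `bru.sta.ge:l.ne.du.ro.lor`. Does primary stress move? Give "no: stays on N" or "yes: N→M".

no: stays on 3

Base `bru.sta.ge:l.ne.du.ro` (6 syllables):
  Weights: 1 bru L, 2 sta L, 3 ge:l H, 4 ne L, 5 du L, 6 ro L.
  Heavy syllables in the domain: 3. The leftmost is syllable 3 (ge:l).
  → primary stress on syllable 3.
Suffixed `bru.sta.ge:l.ne.du.ro.lor` (7 syllables):
  Weights: 1 bru L, 2 sta L, 3 ge:l H, 4 ne L, 5 du L, 6 ro L, 7 lor H.
  Heavy syllables in the domain: 3, 7. The leftmost is syllable 3 (ge:l).
  → primary stress on syllable 3.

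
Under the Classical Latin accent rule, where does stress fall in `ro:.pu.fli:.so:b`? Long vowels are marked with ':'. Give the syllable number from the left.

Classical Latin: stress the penult if heavy (long vowel or closed), else the antepenult.
Weights: 2 pu L, 3 fli: H, 4 so:b H.
The penult (syllable 3, fli:) is heavy, so it takes stress.
Stress on syllable 3: ro:.pu.ˈfli:.so:b.

3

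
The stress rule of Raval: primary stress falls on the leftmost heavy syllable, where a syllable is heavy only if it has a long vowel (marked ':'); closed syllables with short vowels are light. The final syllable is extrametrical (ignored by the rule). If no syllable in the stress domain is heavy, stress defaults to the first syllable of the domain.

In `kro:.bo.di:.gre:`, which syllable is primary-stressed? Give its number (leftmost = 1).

The final syllable (4, gre:) is extrametrical; the stress domain is syllables 1–3.
Weights: 1 kro: H, 2 bo L, 3 di: H.
Heavy syllables in the domain: 1, 3. The leftmost is syllable 1 (kro:).
Primary stress: syllable 1 → ˈkro:.bo.di:.gre:.

1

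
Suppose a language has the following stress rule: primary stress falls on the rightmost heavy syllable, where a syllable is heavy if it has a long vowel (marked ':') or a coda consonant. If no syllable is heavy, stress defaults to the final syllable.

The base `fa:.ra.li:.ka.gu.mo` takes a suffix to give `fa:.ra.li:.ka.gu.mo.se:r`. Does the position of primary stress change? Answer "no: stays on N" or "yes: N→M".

Base `fa:.ra.li:.ka.gu.mo` (6 syllables):
  Weights: 1 fa: H, 2 ra L, 3 li: H, 4 ka L, 5 gu L, 6 mo L.
  Heavy syllables in the domain: 1, 3. The rightmost is syllable 3 (li:).
  → primary stress on syllable 3.
Suffixed `fa:.ra.li:.ka.gu.mo.se:r` (7 syllables):
  Weights: 1 fa: H, 2 ra L, 3 li: H, 4 ka L, 5 gu L, 6 mo L, 7 se:r H.
  Heavy syllables in the domain: 1, 3, 7. The rightmost is syllable 7 (se:r).
  → primary stress on syllable 7.

yes: 3→7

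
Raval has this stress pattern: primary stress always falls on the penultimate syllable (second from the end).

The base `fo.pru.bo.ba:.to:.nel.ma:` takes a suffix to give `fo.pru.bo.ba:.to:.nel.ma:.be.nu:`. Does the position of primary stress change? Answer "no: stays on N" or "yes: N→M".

yes: 6→8

Base `fo.pru.bo.ba:.to:.nel.ma:` (7 syllables):
  The word has 7 syllables; the penultimate syllable (second from the end) is syllable 6 (nel).
  → primary stress on syllable 6.
Suffixed `fo.pru.bo.ba:.to:.nel.ma:.be.nu:` (9 syllables):
  The word has 9 syllables; the penultimate syllable (second from the end) is syllable 8 (be).
  → primary stress on syllable 8.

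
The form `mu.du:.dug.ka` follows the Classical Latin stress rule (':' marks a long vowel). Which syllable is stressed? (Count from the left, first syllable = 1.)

Classical Latin: stress the penult if heavy (long vowel or closed), else the antepenult.
Weights: 2 du: H, 3 dug H, 4 ka L.
The penult (syllable 3, dug) is heavy, so it takes stress.
Stress on syllable 3: mu.du:.ˈdug.ka.

3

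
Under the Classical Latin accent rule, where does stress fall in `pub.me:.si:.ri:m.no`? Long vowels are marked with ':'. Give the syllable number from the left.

4

Classical Latin: stress the penult if heavy (long vowel or closed), else the antepenult.
Weights: 3 si: H, 4 ri:m H, 5 no L.
The penult (syllable 4, ri:m) is heavy, so it takes stress.
Stress on syllable 4: pub.me:.si:.ˈri:m.no.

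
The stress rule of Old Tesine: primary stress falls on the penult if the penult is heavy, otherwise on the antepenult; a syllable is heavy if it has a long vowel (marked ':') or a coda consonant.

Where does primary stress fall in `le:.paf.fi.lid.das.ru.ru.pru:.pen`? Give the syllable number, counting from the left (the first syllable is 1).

8

Weights: 7 ru L, 8 pru: H, 9 pen H.
The penult (syllable 8, pru:) is heavy, so it takes stress.
Primary stress: syllable 8 → le:.paf.fi.lid.das.ru.ru.ˈpru:.pen.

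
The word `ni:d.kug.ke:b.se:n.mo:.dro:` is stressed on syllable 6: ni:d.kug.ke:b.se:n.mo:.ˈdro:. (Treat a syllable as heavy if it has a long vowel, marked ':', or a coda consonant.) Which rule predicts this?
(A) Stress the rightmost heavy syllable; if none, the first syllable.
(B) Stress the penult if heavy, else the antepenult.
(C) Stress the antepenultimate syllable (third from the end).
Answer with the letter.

Rule A → syllable 6 ✓.
Rule B → syllable 5 (observed: 6).
Rule C → syllable 4 (observed: 6).

A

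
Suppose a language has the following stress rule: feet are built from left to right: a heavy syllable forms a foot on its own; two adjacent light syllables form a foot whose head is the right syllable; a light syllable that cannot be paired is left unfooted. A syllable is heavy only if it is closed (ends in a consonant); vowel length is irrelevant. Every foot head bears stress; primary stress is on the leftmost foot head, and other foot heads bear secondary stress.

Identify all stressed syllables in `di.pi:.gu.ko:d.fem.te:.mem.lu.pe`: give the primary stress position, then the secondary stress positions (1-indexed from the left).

primary 2, secondary 4, 5, 7, 9

Weights: 1 di L, 2 pi: L, 3 gu L, 4 ko:d H, 5 fem H, 6 te: L, 7 mem H, 8 lu L, 9 pe L.
Parse left to right (heavy = foot alone; LL = one foot; stranded L unfooted): (di.ˈpi:) gu (ˈko:d) (ˈfem) te: (ˈmem) (lu.ˈpe).
Foot heads: 2, 4, 5, 7, 9.
Primary stress on the leftmost head = syllable 2.
Secondary stress on 4, 5, 7, 9: di.ˈpi:.gu.ˌko:d.ˌfem.te:.ˌmem.lu.ˌpe.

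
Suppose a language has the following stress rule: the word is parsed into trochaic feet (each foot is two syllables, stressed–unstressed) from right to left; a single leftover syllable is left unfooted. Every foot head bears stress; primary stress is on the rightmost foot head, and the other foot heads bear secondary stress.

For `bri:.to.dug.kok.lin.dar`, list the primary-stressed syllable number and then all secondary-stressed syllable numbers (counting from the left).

Parse right to left into trochaic (ˈσσ) feet: (ˈbri:.to) (ˈdug.kok) (ˈlin.dar).
Foot heads (stressed positions): 1, 3, 5.
End Rule Rightmost: primary stress on the rightmost head = syllable 5.
Secondary stress on 1, 3: ˌbri:.to.ˌdug.kok.ˈlin.dar.

primary 5, secondary 1, 3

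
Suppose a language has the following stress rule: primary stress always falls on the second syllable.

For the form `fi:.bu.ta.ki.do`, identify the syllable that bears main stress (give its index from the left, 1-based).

The word has 5 syllables; the second syllable is syllable 2 (bu).
Primary stress: syllable 2 → fi:.ˈbu.ta.ki.do.

2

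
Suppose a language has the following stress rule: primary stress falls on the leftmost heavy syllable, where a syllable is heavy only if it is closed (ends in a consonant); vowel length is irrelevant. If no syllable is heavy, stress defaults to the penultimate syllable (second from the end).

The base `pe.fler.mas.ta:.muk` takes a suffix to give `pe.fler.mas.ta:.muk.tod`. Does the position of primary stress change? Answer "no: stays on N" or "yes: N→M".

Base `pe.fler.mas.ta:.muk` (5 syllables):
  Weights: 1 pe L, 2 fler H, 3 mas H, 4 ta: L, 5 muk H.
  Heavy syllables in the domain: 2, 3, 5. The leftmost is syllable 2 (fler).
  → primary stress on syllable 2.
Suffixed `pe.fler.mas.ta:.muk.tod` (6 syllables):
  Weights: 1 pe L, 2 fler H, 3 mas H, 4 ta: L, 5 muk H, 6 tod H.
  Heavy syllables in the domain: 2, 3, 5, 6. The leftmost is syllable 2 (fler).
  → primary stress on syllable 2.

no: stays on 2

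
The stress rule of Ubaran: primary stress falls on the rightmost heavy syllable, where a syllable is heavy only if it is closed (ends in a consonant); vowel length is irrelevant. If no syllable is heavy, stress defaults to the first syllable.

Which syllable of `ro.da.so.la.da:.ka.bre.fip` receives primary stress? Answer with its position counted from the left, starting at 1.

Weights: 1 ro L, 2 da L, 3 so L, 4 la L, 5 da: L, 6 ka L, 7 bre L, 8 fip H.
Heavy syllables in the domain: 8. The rightmost is syllable 8 (fip).
Primary stress: syllable 8 → ro.da.so.la.da:.ka.bre.ˈfip.

8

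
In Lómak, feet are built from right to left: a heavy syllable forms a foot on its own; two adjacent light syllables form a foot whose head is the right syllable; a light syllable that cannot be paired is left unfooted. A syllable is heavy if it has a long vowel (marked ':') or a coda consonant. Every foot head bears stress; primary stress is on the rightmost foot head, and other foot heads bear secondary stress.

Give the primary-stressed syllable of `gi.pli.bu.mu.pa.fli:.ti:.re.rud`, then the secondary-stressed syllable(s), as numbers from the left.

Weights: 1 gi L, 2 pli L, 3 bu L, 4 mu L, 5 pa L, 6 fli: H, 7 ti: H, 8 re L, 9 rud H.
Parse right to left (heavy = foot alone; LL = one foot; stranded L unfooted): gi (pli.ˈbu) (mu.ˈpa) (ˈfli:) (ˈti:) re (ˈrud).
Foot heads: 3, 5, 6, 7, 9.
Primary stress on the rightmost head = syllable 9.
Secondary stress on 3, 5, 6, 7: gi.pli.ˌbu.mu.ˌpa.ˌfli:.ˌti:.re.ˈrud.

primary 9, secondary 3, 5, 6, 7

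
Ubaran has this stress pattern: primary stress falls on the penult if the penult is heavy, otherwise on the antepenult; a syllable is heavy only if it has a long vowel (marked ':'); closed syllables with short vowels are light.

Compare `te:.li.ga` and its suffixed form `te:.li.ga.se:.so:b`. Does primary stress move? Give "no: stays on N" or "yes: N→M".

Base `te:.li.ga` (3 syllables):
  Weights: 1 te: H, 2 li L, 3 ga L.
  The penult (syllable 2, li) is light, so stress falls on the antepenult (syllable 1, te:).
  → primary stress on syllable 1.
Suffixed `te:.li.ga.se:.so:b` (5 syllables):
  Weights: 3 ga L, 4 se: H, 5 so:b H.
  The penult (syllable 4, se:) is heavy, so it takes stress.
  → primary stress on syllable 4.

yes: 1→4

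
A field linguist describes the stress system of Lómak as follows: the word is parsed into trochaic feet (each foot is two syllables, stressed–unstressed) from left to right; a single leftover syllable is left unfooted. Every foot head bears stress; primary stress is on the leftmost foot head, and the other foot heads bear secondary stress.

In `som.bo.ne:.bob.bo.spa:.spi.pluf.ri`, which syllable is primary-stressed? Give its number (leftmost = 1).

Parse left to right into trochaic (ˈσσ) feet: (ˈsom.bo) (ˈne:.bob) (ˈbo.spa:) (ˈspi.pluf) ri. Syllable 9 is left unfooted.
Foot heads (stressed positions): 1, 3, 5, 7.
End Rule Leftmost: primary stress on the leftmost head = syllable 1.
Primary stress: syllable 1 → ˈsom.bo.ne:.bob.bo.spa:.spi.pluf.ri.

1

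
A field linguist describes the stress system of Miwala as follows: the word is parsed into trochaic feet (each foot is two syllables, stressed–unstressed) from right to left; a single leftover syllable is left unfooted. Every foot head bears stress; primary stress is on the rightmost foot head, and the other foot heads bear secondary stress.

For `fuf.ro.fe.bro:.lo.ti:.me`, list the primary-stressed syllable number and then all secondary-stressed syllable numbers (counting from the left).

Parse right to left into trochaic (ˈσσ) feet: fuf (ˈro.fe) (ˈbro:.lo) (ˈti:.me). Syllable 1 is left unfooted.
Foot heads (stressed positions): 2, 4, 6.
End Rule Rightmost: primary stress on the rightmost head = syllable 6.
Secondary stress on 2, 4: fuf.ˌro.fe.ˌbro:.lo.ˈti:.me.

primary 6, secondary 2, 4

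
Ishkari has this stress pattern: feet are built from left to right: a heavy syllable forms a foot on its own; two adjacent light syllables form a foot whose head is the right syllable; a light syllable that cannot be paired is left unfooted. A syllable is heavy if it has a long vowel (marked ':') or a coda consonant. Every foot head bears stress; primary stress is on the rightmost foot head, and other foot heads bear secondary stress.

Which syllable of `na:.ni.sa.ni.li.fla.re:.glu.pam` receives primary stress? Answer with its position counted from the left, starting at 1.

9

Weights: 1 na: H, 2 ni L, 3 sa L, 4 ni L, 5 li L, 6 fla L, 7 re: H, 8 glu L, 9 pam H.
Parse left to right (heavy = foot alone; LL = one foot; stranded L unfooted): (ˈna:) (ni.ˈsa) (ni.ˈli) fla (ˈre:) glu (ˈpam).
Foot heads: 1, 3, 5, 7, 9.
Primary stress on the rightmost head = syllable 9.
Primary stress: syllable 9 → na:.ni.sa.ni.li.fla.re:.glu.ˈpam.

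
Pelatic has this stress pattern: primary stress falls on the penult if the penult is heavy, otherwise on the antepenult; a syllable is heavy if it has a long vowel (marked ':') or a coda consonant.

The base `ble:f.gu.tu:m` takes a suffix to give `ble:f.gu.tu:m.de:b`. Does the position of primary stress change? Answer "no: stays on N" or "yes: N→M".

yes: 1→3

Base `ble:f.gu.tu:m` (3 syllables):
  Weights: 1 ble:f H, 2 gu L, 3 tu:m H.
  The penult (syllable 2, gu) is light, so stress falls on the antepenult (syllable 1, ble:f).
  → primary stress on syllable 1.
Suffixed `ble:f.gu.tu:m.de:b` (4 syllables):
  Weights: 2 gu L, 3 tu:m H, 4 de:b H.
  The penult (syllable 3, tu:m) is heavy, so it takes stress.
  → primary stress on syllable 3.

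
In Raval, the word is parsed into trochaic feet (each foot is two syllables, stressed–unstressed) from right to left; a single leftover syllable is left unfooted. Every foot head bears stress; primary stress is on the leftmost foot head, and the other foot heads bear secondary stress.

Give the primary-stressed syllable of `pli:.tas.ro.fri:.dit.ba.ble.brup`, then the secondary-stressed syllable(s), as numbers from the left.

Parse right to left into trochaic (ˈσσ) feet: (ˈpli:.tas) (ˈro.fri:) (ˈdit.ba) (ˈble.brup).
Foot heads (stressed positions): 1, 3, 5, 7.
End Rule Leftmost: primary stress on the leftmost head = syllable 1.
Secondary stress on 3, 5, 7: ˈpli:.tas.ˌro.fri:.ˌdit.ba.ˌble.brup.

primary 1, secondary 3, 5, 7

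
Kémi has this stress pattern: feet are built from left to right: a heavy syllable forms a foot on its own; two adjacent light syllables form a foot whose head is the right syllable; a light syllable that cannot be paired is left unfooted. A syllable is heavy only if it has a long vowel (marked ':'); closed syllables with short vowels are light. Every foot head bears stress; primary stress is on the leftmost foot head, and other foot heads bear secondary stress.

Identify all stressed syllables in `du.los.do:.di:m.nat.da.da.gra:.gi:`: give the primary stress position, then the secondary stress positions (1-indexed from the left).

primary 2, secondary 3, 4, 6, 8, 9

Weights: 1 du L, 2 los L, 3 do: H, 4 di:m H, 5 nat L, 6 da L, 7 da L, 8 gra: H, 9 gi: H.
Parse left to right (heavy = foot alone; LL = one foot; stranded L unfooted): (du.ˈlos) (ˈdo:) (ˈdi:m) (nat.ˈda) da (ˈgra:) (ˈgi:).
Foot heads: 2, 3, 4, 6, 8, 9.
Primary stress on the leftmost head = syllable 2.
Secondary stress on 3, 4, 6, 8, 9: du.ˈlos.ˌdo:.ˌdi:m.nat.ˌda.da.ˌgra:.ˌgi:.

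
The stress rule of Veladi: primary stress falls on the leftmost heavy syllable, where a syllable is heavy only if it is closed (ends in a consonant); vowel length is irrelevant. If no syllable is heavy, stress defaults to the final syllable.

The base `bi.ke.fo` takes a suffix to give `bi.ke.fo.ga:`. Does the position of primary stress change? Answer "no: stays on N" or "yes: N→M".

Base `bi.ke.fo` (3 syllables):
  Weights: 1 bi L, 2 ke L, 3 fo L.
  No heavy syllable in the domain; default to the final syllable = syllable 3.
  → primary stress on syllable 3.
Suffixed `bi.ke.fo.ga:` (4 syllables):
  Weights: 1 bi L, 2 ke L, 3 fo L, 4 ga: L.
  No heavy syllable in the domain; default to the final syllable = syllable 4.
  → primary stress on syllable 4.

yes: 3→4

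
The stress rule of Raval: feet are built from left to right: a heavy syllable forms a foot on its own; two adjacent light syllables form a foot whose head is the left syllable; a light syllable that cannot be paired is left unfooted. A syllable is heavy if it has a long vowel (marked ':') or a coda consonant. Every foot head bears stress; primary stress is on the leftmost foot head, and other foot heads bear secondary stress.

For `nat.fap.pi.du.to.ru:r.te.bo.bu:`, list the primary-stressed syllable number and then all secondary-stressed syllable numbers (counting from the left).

primary 1, secondary 2, 3, 6, 7, 9

Weights: 1 nat H, 2 fap H, 3 pi L, 4 du L, 5 to L, 6 ru:r H, 7 te L, 8 bo L, 9 bu: H.
Parse left to right (heavy = foot alone; LL = one foot; stranded L unfooted): (ˈnat) (ˈfap) (ˈpi.du) to (ˈru:r) (ˈte.bo) (ˈbu:).
Foot heads: 1, 2, 3, 6, 7, 9.
Primary stress on the leftmost head = syllable 1.
Secondary stress on 2, 3, 6, 7, 9: ˈnat.ˌfap.ˌpi.du.to.ˌru:r.ˌte.bo.ˌbu:.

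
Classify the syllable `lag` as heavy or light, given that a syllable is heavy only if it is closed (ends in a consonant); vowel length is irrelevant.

`lag`: short vowel, closed (coda /g/). Closed (coda /g/) → heavy.

heavy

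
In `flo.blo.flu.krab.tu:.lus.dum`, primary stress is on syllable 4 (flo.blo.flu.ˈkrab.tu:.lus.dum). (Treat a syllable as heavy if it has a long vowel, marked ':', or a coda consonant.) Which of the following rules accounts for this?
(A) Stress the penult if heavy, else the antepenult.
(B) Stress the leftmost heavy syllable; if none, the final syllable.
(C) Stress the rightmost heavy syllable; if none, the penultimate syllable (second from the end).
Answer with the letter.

B

Rule A → syllable 6 (observed: 4).
Rule B → syllable 4 ✓.
Rule C → syllable 7 (observed: 4).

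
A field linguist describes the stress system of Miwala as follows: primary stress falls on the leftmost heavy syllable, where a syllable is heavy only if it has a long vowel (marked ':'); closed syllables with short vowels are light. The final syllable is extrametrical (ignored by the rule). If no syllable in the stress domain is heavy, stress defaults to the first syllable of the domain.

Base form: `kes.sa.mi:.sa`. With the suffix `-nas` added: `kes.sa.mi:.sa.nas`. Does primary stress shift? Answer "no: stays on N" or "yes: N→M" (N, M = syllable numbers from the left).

no: stays on 3

Base `kes.sa.mi:.sa` (4 syllables):
  The final syllable (4, sa) is extrametrical; the stress domain is syllables 1–3.
  Weights: 1 kes L, 2 sa L, 3 mi: H.
  Heavy syllables in the domain: 3. The leftmost is syllable 3 (mi:).
  → primary stress on syllable 3.
Suffixed `kes.sa.mi:.sa.nas` (5 syllables):
  The final syllable (5, nas) is extrametrical; the stress domain is syllables 1–4.
  Weights: 1 kes L, 2 sa L, 3 mi: H, 4 sa L.
  Heavy syllables in the domain: 3. The leftmost is syllable 3 (mi:).
  → primary stress on syllable 3.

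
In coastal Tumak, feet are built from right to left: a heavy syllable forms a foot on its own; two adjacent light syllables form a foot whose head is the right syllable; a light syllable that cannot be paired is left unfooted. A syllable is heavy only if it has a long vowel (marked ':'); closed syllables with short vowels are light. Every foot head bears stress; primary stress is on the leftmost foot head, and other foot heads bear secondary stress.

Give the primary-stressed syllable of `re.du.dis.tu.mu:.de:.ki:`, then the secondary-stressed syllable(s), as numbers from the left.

Weights: 1 re L, 2 du L, 3 dis L, 4 tu L, 5 mu: H, 6 de: H, 7 ki: H.
Parse right to left (heavy = foot alone; LL = one foot; stranded L unfooted): (re.ˈdu) (dis.ˈtu) (ˈmu:) (ˈde:) (ˈki:).
Foot heads: 2, 4, 5, 6, 7.
Primary stress on the leftmost head = syllable 2.
Secondary stress on 4, 5, 6, 7: re.ˈdu.dis.ˌtu.ˌmu:.ˌde:.ˌki:.

primary 2, secondary 4, 5, 6, 7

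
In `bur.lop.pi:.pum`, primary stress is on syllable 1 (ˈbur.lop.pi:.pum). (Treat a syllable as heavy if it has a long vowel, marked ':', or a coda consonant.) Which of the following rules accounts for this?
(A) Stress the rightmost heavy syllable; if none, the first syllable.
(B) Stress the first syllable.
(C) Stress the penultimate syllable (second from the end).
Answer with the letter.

Rule A → syllable 4 (observed: 1).
Rule B → syllable 1 ✓.
Rule C → syllable 3 (observed: 1).

B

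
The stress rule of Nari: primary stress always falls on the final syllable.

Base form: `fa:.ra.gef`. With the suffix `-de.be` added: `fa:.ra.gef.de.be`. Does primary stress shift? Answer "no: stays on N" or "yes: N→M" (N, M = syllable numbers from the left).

yes: 3→5

Base `fa:.ra.gef` (3 syllables):
  The word has 3 syllables; the final syllable is syllable 3 (gef).
  → primary stress on syllable 3.
Suffixed `fa:.ra.gef.de.be` (5 syllables):
  The word has 5 syllables; the final syllable is syllable 5 (be).
  → primary stress on syllable 5.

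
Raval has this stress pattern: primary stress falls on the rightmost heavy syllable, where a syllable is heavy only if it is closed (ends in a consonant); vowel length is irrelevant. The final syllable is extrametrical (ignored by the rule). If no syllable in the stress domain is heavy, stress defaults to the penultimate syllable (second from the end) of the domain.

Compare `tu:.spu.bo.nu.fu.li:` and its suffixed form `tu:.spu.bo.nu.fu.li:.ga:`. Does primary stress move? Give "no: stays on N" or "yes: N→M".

yes: 4→5

Base `tu:.spu.bo.nu.fu.li:` (6 syllables):
  The final syllable (6, li:) is extrametrical; the stress domain is syllables 1–5.
  Weights: 1 tu: L, 2 spu L, 3 bo L, 4 nu L, 5 fu L.
  No heavy syllable in the domain; default to the penultimate syllable (second from the end) of the domain = syllable 4.
  → primary stress on syllable 4.
Suffixed `tu:.spu.bo.nu.fu.li:.ga:` (7 syllables):
  The final syllable (7, ga:) is extrametrical; the stress domain is syllables 1–6.
  Weights: 1 tu: L, 2 spu L, 3 bo L, 4 nu L, 5 fu L, 6 li: L.
  No heavy syllable in the domain; default to the penultimate syllable (second from the end) of the domain = syllable 5.
  → primary stress on syllable 5.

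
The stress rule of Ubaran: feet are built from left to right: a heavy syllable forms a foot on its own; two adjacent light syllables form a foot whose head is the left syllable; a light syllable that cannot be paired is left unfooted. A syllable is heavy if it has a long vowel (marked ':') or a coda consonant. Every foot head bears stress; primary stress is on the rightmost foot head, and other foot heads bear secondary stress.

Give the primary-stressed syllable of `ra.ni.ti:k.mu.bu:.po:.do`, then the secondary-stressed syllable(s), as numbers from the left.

Weights: 1 ra L, 2 ni L, 3 ti:k H, 4 mu L, 5 bu: H, 6 po: H, 7 do L.
Parse left to right (heavy = foot alone; LL = one foot; stranded L unfooted): (ˈra.ni) (ˈti:k) mu (ˈbu:) (ˈpo:) do.
Foot heads: 1, 3, 5, 6.
Primary stress on the rightmost head = syllable 6.
Secondary stress on 1, 3, 5: ˌra.ni.ˌti:k.mu.ˌbu:.ˈpo:.do.

primary 6, secondary 1, 3, 5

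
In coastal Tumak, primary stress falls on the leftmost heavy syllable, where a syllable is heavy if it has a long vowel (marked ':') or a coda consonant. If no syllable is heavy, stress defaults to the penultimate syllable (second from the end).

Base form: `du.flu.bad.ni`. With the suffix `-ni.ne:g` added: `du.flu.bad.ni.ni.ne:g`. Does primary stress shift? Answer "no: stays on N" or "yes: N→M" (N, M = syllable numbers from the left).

no: stays on 3

Base `du.flu.bad.ni` (4 syllables):
  Weights: 1 du L, 2 flu L, 3 bad H, 4 ni L.
  Heavy syllables in the domain: 3. The leftmost is syllable 3 (bad).
  → primary stress on syllable 3.
Suffixed `du.flu.bad.ni.ni.ne:g` (6 syllables):
  Weights: 1 du L, 2 flu L, 3 bad H, 4 ni L, 5 ni L, 6 ne:g H.
  Heavy syllables in the domain: 3, 6. The leftmost is syllable 3 (bad).
  → primary stress on syllable 3.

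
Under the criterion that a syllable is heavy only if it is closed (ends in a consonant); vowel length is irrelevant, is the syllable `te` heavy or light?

`te`: short vowel, open (no coda). Open (no coda) → light.

light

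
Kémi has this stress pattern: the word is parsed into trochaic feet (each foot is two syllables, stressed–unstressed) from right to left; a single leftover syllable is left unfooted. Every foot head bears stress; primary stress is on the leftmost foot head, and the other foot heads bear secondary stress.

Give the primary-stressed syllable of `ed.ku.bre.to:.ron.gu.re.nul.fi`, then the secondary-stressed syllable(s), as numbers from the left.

primary 2, secondary 4, 6, 8

Parse right to left into trochaic (ˈσσ) feet: ed (ˈku.bre) (ˈto:.ron) (ˈgu.re) (ˈnul.fi). Syllable 1 is left unfooted.
Foot heads (stressed positions): 2, 4, 6, 8.
End Rule Leftmost: primary stress on the leftmost head = syllable 2.
Secondary stress on 4, 6, 8: ed.ˈku.bre.ˌto:.ron.ˌgu.re.ˌnul.fi.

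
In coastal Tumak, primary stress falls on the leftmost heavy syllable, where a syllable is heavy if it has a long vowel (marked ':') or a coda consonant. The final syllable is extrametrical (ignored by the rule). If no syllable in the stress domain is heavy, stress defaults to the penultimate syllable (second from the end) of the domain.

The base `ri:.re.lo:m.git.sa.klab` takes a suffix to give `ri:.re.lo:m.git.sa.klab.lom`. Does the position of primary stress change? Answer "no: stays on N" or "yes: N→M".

no: stays on 1

Base `ri:.re.lo:m.git.sa.klab` (6 syllables):
  The final syllable (6, klab) is extrametrical; the stress domain is syllables 1–5.
  Weights: 1 ri: H, 2 re L, 3 lo:m H, 4 git H, 5 sa L.
  Heavy syllables in the domain: 1, 3, 4. The leftmost is syllable 1 (ri:).
  → primary stress on syllable 1.
Suffixed `ri:.re.lo:m.git.sa.klab.lom` (7 syllables):
  The final syllable (7, lom) is extrametrical; the stress domain is syllables 1–6.
  Weights: 1 ri: H, 2 re L, 3 lo:m H, 4 git H, 5 sa L, 6 klab H.
  Heavy syllables in the domain: 1, 3, 4, 6. The leftmost is syllable 1 (ri:).
  → primary stress on syllable 1.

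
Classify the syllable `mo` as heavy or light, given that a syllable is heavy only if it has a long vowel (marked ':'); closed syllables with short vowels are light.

`mo`: short vowel, open (no coda). Short vowel → light.

light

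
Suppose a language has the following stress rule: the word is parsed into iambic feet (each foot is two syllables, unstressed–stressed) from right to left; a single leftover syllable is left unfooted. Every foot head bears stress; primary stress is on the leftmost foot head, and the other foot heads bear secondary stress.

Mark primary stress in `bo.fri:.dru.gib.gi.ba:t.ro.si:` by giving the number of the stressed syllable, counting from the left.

2

Parse right to left into iambic (σˈσ) feet: (bo.ˈfri:) (dru.ˈgib) (gi.ˈba:t) (ro.ˈsi:).
Foot heads (stressed positions): 2, 4, 6, 8.
End Rule Leftmost: primary stress on the leftmost head = syllable 2.
Primary stress: syllable 2 → bo.ˈfri:.dru.gib.gi.ba:t.ro.si:.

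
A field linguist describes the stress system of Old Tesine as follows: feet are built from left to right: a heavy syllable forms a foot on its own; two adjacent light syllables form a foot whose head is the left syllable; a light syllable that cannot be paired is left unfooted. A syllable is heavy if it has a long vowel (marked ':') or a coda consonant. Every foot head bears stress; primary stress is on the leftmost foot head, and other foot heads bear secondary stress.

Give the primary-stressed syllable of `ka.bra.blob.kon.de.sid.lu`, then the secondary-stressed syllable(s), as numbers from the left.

Weights: 1 ka L, 2 bra L, 3 blob H, 4 kon H, 5 de L, 6 sid H, 7 lu L.
Parse left to right (heavy = foot alone; LL = one foot; stranded L unfooted): (ˈka.bra) (ˈblob) (ˈkon) de (ˈsid) lu.
Foot heads: 1, 3, 4, 6.
Primary stress on the leftmost head = syllable 1.
Secondary stress on 3, 4, 6: ˈka.bra.ˌblob.ˌkon.de.ˌsid.lu.

primary 1, secondary 3, 4, 6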